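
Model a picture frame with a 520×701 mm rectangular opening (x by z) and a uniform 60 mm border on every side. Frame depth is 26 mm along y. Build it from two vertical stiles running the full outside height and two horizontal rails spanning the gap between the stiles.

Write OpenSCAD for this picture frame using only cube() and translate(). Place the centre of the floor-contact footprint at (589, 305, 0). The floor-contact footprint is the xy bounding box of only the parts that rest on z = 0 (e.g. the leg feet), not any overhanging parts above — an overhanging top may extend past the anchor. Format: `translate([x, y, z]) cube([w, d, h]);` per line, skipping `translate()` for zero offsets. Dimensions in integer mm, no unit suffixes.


translate([269, 292, 0]) cube([60, 26, 821]);
translate([849, 292, 0]) cube([60, 26, 821]);
translate([329, 292, 0]) cube([520, 26, 60]);
translate([329, 292, 761]) cube([520, 26, 60]);


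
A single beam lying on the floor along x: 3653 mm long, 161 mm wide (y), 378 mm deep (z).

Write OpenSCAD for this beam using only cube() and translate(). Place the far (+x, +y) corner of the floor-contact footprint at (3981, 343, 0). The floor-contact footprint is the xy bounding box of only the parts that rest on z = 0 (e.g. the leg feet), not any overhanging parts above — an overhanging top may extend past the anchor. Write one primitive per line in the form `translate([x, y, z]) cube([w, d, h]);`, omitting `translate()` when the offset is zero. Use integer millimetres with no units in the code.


translate([328, 182, 0]) cube([3653, 161, 378]);


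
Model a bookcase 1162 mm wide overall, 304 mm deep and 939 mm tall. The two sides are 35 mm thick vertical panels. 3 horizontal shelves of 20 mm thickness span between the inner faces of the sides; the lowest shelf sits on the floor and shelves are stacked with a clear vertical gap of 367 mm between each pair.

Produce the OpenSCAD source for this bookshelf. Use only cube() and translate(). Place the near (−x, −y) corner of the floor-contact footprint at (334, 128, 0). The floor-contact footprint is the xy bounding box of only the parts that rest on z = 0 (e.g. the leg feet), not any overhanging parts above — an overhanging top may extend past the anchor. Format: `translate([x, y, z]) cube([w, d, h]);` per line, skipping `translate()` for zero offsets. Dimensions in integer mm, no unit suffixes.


translate([334, 128, 0]) cube([35, 304, 939]);
translate([1461, 128, 0]) cube([35, 304, 939]);
translate([369, 128, 0]) cube([1092, 304, 20]);
translate([369, 128, 387]) cube([1092, 304, 20]);
translate([369, 128, 774]) cube([1092, 304, 20]);


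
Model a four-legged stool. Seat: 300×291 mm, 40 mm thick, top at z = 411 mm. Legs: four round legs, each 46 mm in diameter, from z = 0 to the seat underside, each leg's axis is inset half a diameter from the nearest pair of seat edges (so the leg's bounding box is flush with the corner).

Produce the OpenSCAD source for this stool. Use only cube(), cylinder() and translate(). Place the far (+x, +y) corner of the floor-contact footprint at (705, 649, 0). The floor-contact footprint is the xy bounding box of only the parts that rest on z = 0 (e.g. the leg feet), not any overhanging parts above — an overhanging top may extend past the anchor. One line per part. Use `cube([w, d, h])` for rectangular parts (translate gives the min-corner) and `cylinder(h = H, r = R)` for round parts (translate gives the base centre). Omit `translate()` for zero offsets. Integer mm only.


// leg_h = 411 - 40 = 371
translate([405, 358, 371]) cube([300, 291, 40]);
translate([428, 381, 0]) cylinder(h = 371, r = 23);
translate([682, 381, 0]) cylinder(h = 371, r = 23);
translate([428, 626, 0]) cylinder(h = 371, r = 23);
translate([682, 626, 0]) cylinder(h = 371, r = 23);


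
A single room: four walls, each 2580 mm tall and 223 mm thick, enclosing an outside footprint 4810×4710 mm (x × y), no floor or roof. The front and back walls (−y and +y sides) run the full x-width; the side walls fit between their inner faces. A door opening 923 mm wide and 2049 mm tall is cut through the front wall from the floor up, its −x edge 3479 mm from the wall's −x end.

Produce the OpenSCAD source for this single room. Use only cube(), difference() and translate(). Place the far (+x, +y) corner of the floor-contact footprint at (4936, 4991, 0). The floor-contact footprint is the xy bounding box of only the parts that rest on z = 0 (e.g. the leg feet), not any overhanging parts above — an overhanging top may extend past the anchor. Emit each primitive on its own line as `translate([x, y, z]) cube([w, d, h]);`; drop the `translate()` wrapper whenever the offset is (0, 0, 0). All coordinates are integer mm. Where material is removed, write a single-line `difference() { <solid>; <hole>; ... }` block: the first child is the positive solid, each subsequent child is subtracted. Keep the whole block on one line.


difference() { translate([126, 281, 0]) cube([4810, 223, 2580]); translate([3605, 281, 0]) cube([923, 223, 2049]); }
translate([126, 4768, 0]) cube([4810, 223, 2580]);
translate([126, 504, 0]) cube([223, 4264, 2580]);
translate([4713, 504, 0]) cube([223, 4264, 2580]);


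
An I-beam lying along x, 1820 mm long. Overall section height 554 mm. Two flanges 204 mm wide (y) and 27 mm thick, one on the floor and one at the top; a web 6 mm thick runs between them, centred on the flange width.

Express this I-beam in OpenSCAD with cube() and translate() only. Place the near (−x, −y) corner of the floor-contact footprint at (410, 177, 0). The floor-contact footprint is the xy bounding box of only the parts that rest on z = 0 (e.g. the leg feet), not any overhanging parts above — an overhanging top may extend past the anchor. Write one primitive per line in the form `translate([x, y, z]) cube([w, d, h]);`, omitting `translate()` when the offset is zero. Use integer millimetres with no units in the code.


translate([410, 177, 0]) cube([1820, 204, 27]);
translate([410, 276, 27]) cube([1820, 6, 500]);
translate([410, 177, 527]) cube([1820, 204, 27]);


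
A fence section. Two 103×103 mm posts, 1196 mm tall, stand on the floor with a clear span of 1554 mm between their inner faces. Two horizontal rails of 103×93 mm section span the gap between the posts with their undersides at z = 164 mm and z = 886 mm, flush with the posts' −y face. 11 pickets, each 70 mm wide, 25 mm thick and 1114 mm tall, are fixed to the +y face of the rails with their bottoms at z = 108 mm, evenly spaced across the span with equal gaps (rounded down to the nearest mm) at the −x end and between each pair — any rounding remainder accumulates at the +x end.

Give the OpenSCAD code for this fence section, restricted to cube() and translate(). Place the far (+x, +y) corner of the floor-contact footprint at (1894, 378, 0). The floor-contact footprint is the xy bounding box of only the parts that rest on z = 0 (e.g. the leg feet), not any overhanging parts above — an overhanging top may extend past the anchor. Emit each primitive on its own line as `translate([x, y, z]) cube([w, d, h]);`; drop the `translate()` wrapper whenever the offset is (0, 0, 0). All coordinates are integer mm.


translate([134, 275, 0]) cube([103, 103, 1196]);
translate([1791, 275, 0]) cube([103, 103, 1196]);
translate([237, 275, 164]) cube([1554, 103, 93]);
translate([237, 275, 886]) cube([1554, 103, 93]);
translate([302, 378, 108]) cube([70, 25, 1114]);
translate([437, 378, 108]) cube([70, 25, 1114]);
translate([572, 378, 108]) cube([70, 25, 1114]);
translate([707, 378, 108]) cube([70, 25, 1114]);
translate([842, 378, 108]) cube([70, 25, 1114]);
translate([977, 378, 108]) cube([70, 25, 1114]);
translate([1112, 378, 108]) cube([70, 25, 1114]);
translate([1247, 378, 108]) cube([70, 25, 1114]);
translate([1382, 378, 108]) cube([70, 25, 1114]);
translate([1517, 378, 108]) cube([70, 25, 1114]);
translate([1652, 378, 108]) cube([70, 25, 1114]);


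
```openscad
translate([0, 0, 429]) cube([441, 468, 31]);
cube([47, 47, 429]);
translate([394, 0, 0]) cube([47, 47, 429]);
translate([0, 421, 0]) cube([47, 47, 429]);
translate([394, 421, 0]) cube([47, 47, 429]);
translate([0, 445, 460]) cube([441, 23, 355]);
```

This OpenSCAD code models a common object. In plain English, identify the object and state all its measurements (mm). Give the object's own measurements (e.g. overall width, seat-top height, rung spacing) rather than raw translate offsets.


A chair. The seat is a 441×468×31 mm slab with its top at z = 460 mm, on four 47×47 mm corner legs (flush with the seat edges, standing on z = 0). A flat backrest 23 mm thick, 355 mm tall, spans the full seat width and rises from the seat top along its +y edge, rear face flush with the rear of the seat.


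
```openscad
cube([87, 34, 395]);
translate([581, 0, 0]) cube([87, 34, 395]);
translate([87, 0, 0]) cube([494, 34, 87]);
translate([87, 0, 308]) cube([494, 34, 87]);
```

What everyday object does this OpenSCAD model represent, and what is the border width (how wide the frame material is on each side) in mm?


A picture frame. The border width is 87 mm.

Four thin pieces enclosing a rectangular opening — a picture frame. The two full-height stiles are 395 mm tall; the top rail sits at z = 308 and is 87 mm tall, so the border above the opening is 395 − 308 = 87 mm, matching the stile x-width.


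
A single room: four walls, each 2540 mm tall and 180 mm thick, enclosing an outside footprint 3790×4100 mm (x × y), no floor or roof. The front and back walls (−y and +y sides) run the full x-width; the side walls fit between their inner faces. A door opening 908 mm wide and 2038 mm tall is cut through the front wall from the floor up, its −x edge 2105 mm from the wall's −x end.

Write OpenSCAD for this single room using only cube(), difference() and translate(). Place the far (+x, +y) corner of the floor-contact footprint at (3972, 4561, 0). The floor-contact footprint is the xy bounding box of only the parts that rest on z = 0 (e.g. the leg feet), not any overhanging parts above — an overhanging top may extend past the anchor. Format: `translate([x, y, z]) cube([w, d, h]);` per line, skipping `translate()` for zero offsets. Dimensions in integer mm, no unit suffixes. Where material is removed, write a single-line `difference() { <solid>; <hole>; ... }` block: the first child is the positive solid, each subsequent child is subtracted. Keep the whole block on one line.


difference() { translate([182, 461, 0]) cube([3790, 180, 2540]); translate([2287, 461, 0]) cube([908, 180, 2038]); }
translate([182, 4381, 0]) cube([3790, 180, 2540]);
translate([182, 641, 0]) cube([180, 3740, 2540]);
translate([3792, 641, 0]) cube([180, 3740, 2540]);


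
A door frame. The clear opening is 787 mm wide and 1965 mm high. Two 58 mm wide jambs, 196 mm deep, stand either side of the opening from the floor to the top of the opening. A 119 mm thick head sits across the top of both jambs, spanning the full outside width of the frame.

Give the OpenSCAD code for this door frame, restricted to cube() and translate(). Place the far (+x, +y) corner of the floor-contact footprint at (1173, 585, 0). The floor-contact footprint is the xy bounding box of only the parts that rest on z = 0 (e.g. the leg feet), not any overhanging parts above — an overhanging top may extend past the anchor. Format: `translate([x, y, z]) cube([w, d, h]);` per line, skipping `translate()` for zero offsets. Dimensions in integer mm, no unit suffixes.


translate([270, 389, 0]) cube([58, 196, 1965]);
translate([1115, 389, 0]) cube([58, 196, 1965]);
translate([270, 389, 1965]) cube([903, 196, 119]);


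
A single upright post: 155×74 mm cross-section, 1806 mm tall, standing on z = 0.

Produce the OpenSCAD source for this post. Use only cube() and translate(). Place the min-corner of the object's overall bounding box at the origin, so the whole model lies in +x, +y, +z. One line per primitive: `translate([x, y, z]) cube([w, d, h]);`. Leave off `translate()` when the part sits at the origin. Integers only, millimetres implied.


cube([155, 74, 1806]);


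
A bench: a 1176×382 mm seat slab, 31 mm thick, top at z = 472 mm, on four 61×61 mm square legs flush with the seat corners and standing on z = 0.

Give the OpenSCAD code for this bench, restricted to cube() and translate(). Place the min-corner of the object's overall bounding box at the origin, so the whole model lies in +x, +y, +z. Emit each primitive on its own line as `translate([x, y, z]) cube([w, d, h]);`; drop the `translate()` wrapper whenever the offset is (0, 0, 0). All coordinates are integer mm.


translate([0, 0, 441]) cube([1176, 382, 31]);
cube([61, 61, 441]);
translate([0, 321, 0]) cube([61, 61, 441]);
translate([1115, 0, 0]) cube([61, 61, 441]);
translate([1115, 321, 0]) cube([61, 61, 441]);


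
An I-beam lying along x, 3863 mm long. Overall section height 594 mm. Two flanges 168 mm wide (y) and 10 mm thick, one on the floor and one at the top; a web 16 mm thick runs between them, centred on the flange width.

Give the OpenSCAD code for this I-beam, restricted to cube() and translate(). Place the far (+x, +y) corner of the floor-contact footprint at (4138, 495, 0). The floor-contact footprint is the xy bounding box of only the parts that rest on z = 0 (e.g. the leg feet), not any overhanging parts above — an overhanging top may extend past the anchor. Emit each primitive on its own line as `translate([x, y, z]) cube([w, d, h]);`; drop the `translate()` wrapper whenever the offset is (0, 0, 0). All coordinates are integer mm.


translate([275, 327, 0]) cube([3863, 168, 10]);
translate([275, 403, 10]) cube([3863, 16, 574]);
translate([275, 327, 584]) cube([3863, 168, 10]);


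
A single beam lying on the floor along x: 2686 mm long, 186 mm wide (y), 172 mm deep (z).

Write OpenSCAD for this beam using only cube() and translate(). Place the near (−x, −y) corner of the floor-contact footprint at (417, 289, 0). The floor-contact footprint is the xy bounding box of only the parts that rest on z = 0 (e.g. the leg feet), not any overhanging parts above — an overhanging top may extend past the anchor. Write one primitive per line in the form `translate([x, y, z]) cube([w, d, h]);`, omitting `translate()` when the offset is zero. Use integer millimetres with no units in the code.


translate([417, 289, 0]) cube([2686, 186, 172]);


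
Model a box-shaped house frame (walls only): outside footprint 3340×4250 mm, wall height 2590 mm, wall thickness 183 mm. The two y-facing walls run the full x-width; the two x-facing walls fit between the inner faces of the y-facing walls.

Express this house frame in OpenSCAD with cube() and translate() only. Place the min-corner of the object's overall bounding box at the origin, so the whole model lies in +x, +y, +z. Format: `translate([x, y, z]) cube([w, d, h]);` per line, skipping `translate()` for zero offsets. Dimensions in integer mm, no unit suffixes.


cube([3340, 183, 2590]);
translate([0, 4067, 0]) cube([3340, 183, 2590]);
translate([0, 183, 0]) cube([183, 3884, 2590]);
translate([3157, 183, 0]) cube([183, 3884, 2590]);


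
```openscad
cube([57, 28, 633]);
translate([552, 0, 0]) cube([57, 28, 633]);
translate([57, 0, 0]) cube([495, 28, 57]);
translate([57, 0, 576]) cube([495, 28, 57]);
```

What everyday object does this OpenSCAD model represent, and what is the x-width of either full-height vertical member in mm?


A picture frame. The border width is 57 mm.

Four thin pieces enclosing a rectangular opening — a picture frame. The two full-height stiles are 633 mm tall; the top rail sits at z = 576 and is 57 mm tall, so the border above the opening is 633 − 576 = 57 mm, matching the stile x-width.


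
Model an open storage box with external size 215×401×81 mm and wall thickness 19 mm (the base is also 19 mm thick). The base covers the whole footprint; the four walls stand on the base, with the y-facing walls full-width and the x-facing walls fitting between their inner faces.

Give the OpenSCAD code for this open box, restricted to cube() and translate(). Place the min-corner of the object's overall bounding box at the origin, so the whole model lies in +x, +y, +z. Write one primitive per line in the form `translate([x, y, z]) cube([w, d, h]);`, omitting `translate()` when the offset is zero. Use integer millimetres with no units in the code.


cube([215, 401, 19]);
translate([0, 0, 19]) cube([215, 19, 62]);
translate([0, 382, 19]) cube([215, 19, 62]);
translate([0, 19, 19]) cube([19, 363, 62]);
translate([196, 19, 19]) cube([19, 363, 62]);


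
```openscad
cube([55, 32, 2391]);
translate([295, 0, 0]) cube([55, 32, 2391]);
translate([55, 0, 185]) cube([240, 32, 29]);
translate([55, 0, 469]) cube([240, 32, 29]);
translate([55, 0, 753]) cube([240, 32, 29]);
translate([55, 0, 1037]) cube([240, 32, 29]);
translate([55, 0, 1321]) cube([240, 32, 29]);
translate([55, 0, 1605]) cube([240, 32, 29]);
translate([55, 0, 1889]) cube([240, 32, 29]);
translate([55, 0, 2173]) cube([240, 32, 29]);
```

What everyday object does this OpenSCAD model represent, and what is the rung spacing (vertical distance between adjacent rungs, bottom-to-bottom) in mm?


A ladder. The rung spacing is 284 mm.

Two tall 55×32 posts with 8 short bars between them — a ladder. Adjacent rungs sit at z = 185 and z = 469, so the spacing is 469 − 185 = 284 mm.


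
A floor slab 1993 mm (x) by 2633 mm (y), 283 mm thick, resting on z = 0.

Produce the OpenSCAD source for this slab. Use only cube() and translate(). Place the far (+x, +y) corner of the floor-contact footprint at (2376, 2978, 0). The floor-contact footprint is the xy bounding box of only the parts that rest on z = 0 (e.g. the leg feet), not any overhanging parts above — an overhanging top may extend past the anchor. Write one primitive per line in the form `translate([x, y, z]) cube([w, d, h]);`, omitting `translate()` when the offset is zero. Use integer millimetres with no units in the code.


translate([383, 345, 0]) cube([1993, 2633, 283]);


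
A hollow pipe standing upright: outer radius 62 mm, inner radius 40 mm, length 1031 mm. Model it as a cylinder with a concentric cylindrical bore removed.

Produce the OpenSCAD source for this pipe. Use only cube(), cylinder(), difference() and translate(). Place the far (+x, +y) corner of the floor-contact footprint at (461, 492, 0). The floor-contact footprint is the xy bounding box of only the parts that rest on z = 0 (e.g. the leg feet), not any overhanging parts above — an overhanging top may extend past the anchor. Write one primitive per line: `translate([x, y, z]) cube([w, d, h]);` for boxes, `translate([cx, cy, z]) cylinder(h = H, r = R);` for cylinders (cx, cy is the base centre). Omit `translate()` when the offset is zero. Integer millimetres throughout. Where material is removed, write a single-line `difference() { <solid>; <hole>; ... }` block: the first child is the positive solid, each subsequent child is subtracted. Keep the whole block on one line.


difference() { translate([399, 430, 0]) cylinder(h = 1031, r = 62); translate([399, 430, 0]) cylinder(h = 1031, r = 40); }


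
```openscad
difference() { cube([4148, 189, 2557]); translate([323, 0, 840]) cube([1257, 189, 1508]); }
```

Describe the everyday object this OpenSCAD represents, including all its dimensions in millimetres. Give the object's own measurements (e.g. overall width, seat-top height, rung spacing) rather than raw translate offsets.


A wall 4148 mm long (x), 189 mm thick (y), 2557 mm tall, with a rectangular window opening cut through it. The opening is 1257 mm wide and 1508 mm tall; its sill is at z = 840 mm and its near (−x) edge is 323 mm from the wall's −x end. The opening passes through the full wall thickness.


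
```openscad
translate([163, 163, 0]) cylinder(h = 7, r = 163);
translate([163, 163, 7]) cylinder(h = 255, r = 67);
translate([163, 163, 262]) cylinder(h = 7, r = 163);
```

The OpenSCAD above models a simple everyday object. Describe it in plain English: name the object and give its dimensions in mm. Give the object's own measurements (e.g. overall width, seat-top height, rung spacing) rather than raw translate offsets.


A spool: two coaxial disc flanges of radius 163 mm and thickness 7 mm, joined by a core cylinder of radius 67 mm and height 255 mm. The lower flange rests on z = 0 and the three cylinders share a vertical axis.


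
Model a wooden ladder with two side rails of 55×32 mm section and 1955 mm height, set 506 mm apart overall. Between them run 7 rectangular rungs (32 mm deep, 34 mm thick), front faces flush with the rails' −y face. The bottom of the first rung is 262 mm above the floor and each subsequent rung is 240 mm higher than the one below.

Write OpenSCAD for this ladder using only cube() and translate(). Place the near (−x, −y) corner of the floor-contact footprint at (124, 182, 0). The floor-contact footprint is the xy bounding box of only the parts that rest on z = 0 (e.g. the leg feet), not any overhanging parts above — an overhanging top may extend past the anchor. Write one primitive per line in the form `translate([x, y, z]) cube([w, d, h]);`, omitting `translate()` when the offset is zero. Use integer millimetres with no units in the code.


// rung span = 506 - 2*55 = 396
// rung[k] z = 262 + k*240
translate([124, 182, 0]) cube([55, 32, 1955]);
translate([575, 182, 0]) cube([55, 32, 1955]);
translate([179, 182, 262]) cube([396, 32, 34]);
translate([179, 182, 502]) cube([396, 32, 34]);
translate([179, 182, 742]) cube([396, 32, 34]);
translate([179, 182, 982]) cube([396, 32, 34]);
translate([179, 182, 1222]) cube([396, 32, 34]);
translate([179, 182, 1462]) cube([396, 32, 34]);
translate([179, 182, 1702]) cube([396, 32, 34]);


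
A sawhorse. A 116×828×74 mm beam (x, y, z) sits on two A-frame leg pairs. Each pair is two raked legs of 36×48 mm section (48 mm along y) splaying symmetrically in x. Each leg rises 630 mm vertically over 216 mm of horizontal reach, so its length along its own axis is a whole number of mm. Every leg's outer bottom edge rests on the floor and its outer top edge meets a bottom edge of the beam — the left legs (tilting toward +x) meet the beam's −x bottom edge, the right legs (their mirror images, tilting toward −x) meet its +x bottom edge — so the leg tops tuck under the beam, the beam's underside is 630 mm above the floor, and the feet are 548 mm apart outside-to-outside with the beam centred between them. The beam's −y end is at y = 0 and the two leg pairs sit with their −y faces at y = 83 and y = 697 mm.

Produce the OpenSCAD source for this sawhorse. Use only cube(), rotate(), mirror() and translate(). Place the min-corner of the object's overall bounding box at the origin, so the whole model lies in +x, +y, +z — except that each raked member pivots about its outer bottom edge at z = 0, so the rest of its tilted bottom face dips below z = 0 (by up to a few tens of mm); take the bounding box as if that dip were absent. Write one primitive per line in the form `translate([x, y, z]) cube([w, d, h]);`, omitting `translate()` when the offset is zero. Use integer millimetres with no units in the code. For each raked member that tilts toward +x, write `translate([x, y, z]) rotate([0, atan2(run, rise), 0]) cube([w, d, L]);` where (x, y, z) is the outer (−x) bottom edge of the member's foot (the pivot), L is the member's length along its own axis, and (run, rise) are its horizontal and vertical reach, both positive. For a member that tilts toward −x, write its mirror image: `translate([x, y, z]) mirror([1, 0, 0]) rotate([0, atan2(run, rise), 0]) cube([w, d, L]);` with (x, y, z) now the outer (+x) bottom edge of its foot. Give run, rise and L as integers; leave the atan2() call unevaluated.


translate([216, 0, 630]) cube([116, 828, 74]);
translate([0, 83, 0]) rotate([0, atan2(216, 630), 0]) cube([36, 48, 666]);
translate([548, 83, 0]) mirror([1, 0, 0]) rotate([0, atan2(216, 630), 0]) cube([36, 48, 666]);
translate([0, 697, 0]) rotate([0, atan2(216, 630), 0]) cube([36, 48, 666]);
translate([548, 697, 0]) mirror([1, 0, 0]) rotate([0, atan2(216, 630), 0]) cube([36, 48, 666]);


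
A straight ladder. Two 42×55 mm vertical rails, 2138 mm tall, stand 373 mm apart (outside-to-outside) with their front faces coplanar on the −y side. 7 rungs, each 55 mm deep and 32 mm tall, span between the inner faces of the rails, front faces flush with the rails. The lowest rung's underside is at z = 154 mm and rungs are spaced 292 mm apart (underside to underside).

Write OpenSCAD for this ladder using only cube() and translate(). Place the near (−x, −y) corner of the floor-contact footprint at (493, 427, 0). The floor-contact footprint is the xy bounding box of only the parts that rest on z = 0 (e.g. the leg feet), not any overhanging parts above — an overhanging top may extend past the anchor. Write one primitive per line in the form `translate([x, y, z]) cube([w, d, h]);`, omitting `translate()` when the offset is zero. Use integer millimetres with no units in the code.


translate([493, 427, 0]) cube([42, 55, 2138]);
translate([824, 427, 0]) cube([42, 55, 2138]);
translate([535, 427, 154]) cube([289, 55, 32]);
translate([535, 427, 446]) cube([289, 55, 32]);
translate([535, 427, 738]) cube([289, 55, 32]);
translate([535, 427, 1030]) cube([289, 55, 32]);
translate([535, 427, 1322]) cube([289, 55, 32]);
translate([535, 427, 1614]) cube([289, 55, 32]);
translate([535, 427, 1906]) cube([289, 55, 32]);


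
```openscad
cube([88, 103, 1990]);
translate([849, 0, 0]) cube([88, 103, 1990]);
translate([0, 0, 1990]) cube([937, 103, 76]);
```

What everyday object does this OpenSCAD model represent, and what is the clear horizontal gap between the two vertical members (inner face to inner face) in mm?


A door frame. The clear opening width is 761 mm.

Two 1990 mm tall posts with a header on top — a door frame. The left jamb is 88 mm wide at x = 0; the right jamb starts at x = 849. The clear opening is 849 − 88 = 761 mm.


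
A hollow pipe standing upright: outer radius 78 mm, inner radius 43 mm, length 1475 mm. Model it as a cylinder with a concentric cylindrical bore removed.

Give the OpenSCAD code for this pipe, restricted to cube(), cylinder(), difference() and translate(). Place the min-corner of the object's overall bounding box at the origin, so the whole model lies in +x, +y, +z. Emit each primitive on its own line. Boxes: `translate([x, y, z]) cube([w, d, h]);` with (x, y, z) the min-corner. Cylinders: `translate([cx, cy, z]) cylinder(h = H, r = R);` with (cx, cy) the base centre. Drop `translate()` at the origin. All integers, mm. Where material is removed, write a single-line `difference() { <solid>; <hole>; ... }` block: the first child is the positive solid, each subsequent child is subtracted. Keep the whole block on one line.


difference() { translate([78, 78, 0]) cylinder(h = 1475, r = 78); translate([78, 78, 0]) cylinder(h = 1475, r = 43); }


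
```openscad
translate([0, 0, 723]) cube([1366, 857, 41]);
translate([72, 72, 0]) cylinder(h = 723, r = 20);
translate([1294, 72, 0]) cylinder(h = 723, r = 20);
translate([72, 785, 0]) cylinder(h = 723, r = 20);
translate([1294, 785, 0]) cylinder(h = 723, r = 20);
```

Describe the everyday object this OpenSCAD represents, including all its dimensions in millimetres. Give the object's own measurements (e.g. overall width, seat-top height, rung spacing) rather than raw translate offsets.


A rectangular dining table. The top is 1366×857×41 mm with its upper surface at z = 764 mm. It stands on four round legs of 40 mm diameter, each leg's bounding box inset 52 mm from the nearest pair of top edges, running from the floor to the underside of the top.


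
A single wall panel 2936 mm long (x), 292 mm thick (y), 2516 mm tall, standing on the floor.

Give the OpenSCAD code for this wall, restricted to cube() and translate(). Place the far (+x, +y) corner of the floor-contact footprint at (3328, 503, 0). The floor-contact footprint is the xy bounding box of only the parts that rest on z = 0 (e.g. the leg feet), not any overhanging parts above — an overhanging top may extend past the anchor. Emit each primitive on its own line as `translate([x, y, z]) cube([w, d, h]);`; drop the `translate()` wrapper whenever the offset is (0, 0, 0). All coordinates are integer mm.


translate([392, 211, 0]) cube([2936, 292, 2516]);


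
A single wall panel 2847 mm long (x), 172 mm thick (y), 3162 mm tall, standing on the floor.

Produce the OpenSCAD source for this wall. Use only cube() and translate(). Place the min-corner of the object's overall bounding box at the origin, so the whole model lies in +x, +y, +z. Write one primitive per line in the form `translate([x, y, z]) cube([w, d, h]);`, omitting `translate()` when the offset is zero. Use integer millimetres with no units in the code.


cube([2847, 172, 3162]);


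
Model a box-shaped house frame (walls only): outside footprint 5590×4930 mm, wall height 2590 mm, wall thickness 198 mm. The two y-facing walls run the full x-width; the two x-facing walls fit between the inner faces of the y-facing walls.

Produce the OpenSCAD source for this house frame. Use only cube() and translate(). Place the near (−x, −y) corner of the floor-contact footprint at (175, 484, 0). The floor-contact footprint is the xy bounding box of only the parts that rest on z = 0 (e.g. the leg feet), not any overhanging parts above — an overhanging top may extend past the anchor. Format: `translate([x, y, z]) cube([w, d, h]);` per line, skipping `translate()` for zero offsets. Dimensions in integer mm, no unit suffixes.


translate([175, 484, 0]) cube([5590, 198, 2590]);
translate([175, 5216, 0]) cube([5590, 198, 2590]);
translate([175, 682, 0]) cube([198, 4534, 2590]);
translate([5567, 682, 0]) cube([198, 4534, 2590]);


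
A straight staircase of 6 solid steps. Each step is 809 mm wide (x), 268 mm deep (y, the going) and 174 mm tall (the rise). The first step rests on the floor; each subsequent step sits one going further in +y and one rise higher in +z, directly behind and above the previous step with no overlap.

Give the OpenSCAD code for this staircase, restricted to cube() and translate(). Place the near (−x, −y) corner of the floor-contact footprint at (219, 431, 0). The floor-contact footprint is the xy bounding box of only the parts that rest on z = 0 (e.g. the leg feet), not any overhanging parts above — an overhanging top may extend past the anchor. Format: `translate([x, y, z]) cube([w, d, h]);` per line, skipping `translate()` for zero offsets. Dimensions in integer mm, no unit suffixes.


translate([219, 431, 0]) cube([809, 268, 174]);
translate([219, 699, 174]) cube([809, 268, 174]);
translate([219, 967, 348]) cube([809, 268, 174]);
translate([219, 1235, 522]) cube([809, 268, 174]);
translate([219, 1503, 696]) cube([809, 268, 174]);
translate([219, 1771, 870]) cube([809, 268, 174]);


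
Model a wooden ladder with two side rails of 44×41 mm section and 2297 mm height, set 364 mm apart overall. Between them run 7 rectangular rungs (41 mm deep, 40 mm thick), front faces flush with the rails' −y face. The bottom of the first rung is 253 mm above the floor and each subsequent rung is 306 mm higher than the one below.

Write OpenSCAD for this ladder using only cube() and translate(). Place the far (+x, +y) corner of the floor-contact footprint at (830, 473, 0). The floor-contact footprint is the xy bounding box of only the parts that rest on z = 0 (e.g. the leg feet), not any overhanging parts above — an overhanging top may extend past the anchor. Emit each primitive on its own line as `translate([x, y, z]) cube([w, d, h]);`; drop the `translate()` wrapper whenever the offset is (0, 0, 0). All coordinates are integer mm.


translate([466, 432, 0]) cube([44, 41, 2297]);
translate([786, 432, 0]) cube([44, 41, 2297]);
translate([510, 432, 253]) cube([276, 41, 40]);
translate([510, 432, 559]) cube([276, 41, 40]);
translate([510, 432, 865]) cube([276, 41, 40]);
translate([510, 432, 1171]) cube([276, 41, 40]);
translate([510, 432, 1477]) cube([276, 41, 40]);
translate([510, 432, 1783]) cube([276, 41, 40]);
translate([510, 432, 2089]) cube([276, 41, 40]);


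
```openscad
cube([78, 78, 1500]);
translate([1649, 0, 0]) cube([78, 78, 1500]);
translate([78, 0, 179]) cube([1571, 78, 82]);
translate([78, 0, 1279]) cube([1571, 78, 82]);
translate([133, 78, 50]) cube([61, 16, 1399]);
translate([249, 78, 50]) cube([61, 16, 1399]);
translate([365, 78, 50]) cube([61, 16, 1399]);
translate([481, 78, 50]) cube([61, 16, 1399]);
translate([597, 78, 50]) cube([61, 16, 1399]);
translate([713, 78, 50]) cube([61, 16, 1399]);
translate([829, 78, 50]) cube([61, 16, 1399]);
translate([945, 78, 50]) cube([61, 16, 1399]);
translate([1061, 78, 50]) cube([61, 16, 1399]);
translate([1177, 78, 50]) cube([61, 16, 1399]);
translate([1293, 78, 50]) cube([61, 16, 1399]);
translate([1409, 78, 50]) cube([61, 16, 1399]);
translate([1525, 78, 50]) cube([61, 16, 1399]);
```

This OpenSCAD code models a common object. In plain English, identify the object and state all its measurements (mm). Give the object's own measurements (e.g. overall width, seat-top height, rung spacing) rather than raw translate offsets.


A fence section. Two 78×78 mm posts, 1500 mm tall, stand on the floor with a clear span of 1571 mm between their inner faces. Two horizontal rails of 78×82 mm section span the gap between the posts with their undersides at z = 179 mm and z = 1279 mm, flush with the posts' −y face. 13 pickets, each 61 mm wide, 16 mm thick and 1399 mm tall, are fixed to the +y face of the rails with their bottoms at z = 50 mm, spaced across the span with a 55 mm gap after the −x post and between neighbouring pickets, with 63 mm left before the +x post.


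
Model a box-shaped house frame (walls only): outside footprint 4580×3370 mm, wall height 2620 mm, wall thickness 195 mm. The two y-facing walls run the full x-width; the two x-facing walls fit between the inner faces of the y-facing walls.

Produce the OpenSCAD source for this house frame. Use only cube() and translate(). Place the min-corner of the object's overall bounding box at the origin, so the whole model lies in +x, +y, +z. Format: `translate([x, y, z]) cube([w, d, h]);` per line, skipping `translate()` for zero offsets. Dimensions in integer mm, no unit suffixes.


cube([4580, 195, 2620]);
translate([0, 3175, 0]) cube([4580, 195, 2620]);
translate([0, 195, 0]) cube([195, 2980, 2620]);
translate([4385, 195, 0]) cube([195, 2980, 2620]);


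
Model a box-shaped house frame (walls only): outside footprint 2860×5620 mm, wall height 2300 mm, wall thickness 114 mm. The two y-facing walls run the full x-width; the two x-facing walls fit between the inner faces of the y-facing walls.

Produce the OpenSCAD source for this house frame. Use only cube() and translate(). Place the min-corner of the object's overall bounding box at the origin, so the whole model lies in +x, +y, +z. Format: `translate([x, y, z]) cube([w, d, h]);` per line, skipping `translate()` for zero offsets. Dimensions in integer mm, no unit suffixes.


cube([2860, 114, 2300]);
translate([0, 5506, 0]) cube([2860, 114, 2300]);
translate([0, 114, 0]) cube([114, 5392, 2300]);
translate([2746, 114, 0]) cube([114, 5392, 2300]);


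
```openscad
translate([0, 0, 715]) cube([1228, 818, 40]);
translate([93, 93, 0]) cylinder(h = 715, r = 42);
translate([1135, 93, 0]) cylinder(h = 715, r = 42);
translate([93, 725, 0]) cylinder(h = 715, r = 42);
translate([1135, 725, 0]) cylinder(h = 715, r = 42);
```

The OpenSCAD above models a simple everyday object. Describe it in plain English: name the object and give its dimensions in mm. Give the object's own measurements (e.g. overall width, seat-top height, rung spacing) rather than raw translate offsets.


A rectangular dining table. The top is 1228×818×40 mm with its upper surface at z = 755 mm. It stands on four round legs of 84 mm diameter, each leg's bounding box inset 51 mm from the nearest pair of top edges, running from the floor to the underside of the top.


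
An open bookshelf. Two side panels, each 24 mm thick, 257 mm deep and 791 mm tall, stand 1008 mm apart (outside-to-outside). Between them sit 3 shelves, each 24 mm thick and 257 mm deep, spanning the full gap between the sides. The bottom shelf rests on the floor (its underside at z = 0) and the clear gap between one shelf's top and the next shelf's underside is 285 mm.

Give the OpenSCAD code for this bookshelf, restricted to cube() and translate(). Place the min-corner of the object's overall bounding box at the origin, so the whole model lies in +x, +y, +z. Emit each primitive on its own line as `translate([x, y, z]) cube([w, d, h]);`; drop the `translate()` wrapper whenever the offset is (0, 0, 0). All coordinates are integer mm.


cube([24, 257, 791]);
translate([984, 0, 0]) cube([24, 257, 791]);
translate([24, 0, 0]) cube([960, 257, 24]);
translate([24, 0, 309]) cube([960, 257, 24]);
translate([24, 0, 618]) cube([960, 257, 24]);


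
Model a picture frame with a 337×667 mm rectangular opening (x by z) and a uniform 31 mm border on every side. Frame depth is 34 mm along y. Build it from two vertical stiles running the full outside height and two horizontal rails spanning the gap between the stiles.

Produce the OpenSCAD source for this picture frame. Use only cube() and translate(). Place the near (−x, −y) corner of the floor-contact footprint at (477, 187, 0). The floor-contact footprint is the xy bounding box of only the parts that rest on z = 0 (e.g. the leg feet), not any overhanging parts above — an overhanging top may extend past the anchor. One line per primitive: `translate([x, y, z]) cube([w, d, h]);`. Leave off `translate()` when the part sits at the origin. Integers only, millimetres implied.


translate([477, 187, 0]) cube([31, 34, 729]);
translate([845, 187, 0]) cube([31, 34, 729]);
translate([508, 187, 0]) cube([337, 34, 31]);
translate([508, 187, 698]) cube([337, 34, 31]);


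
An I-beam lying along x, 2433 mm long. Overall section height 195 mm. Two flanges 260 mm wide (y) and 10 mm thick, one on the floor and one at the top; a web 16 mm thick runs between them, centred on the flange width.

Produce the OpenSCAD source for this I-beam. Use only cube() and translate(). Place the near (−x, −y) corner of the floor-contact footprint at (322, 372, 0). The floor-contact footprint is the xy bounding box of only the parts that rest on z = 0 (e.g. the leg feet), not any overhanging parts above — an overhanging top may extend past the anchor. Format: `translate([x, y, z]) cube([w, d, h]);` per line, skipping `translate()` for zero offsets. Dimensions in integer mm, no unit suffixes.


translate([322, 372, 0]) cube([2433, 260, 10]);
translate([322, 494, 10]) cube([2433, 16, 175]);
translate([322, 372, 185]) cube([2433, 260, 10]);


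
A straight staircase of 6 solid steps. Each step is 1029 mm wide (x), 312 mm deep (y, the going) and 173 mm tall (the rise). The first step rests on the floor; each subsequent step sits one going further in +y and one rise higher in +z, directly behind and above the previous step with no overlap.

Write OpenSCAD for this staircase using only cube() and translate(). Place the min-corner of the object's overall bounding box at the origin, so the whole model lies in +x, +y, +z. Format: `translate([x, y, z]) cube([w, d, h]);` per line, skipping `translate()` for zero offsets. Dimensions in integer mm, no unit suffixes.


cube([1029, 312, 173]);
translate([0, 312, 173]) cube([1029, 312, 173]);
translate([0, 624, 346]) cube([1029, 312, 173]);
translate([0, 936, 519]) cube([1029, 312, 173]);
translate([0, 1248, 692]) cube([1029, 312, 173]);
translate([0, 1560, 865]) cube([1029, 312, 173]);


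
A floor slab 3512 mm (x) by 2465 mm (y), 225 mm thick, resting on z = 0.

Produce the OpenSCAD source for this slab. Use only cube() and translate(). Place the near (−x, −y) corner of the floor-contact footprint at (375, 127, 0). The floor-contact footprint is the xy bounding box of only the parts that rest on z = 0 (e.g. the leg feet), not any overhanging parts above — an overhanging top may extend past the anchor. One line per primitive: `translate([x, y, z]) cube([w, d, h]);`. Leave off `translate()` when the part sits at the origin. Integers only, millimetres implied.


translate([375, 127, 0]) cube([3512, 2465, 225]);
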